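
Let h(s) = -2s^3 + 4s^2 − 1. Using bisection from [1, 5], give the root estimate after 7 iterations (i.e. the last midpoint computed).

h(3) = -19 < 0, so the root lies in [1, 3]
h(2) = -1 < 0, so the root lies in [1, 2]
h(1.5) = 1.25 > 0, so the root lies in [1.5, 2]
h(1.75) = 0.5312 > 0, so the root lies in [1.75, 2]
h(1.875) = -0.1211 < 0, so the root lies in [1.75, 1.875]
h(1.8125) = 0.2319 > 0, so the root lies in [1.8125, 1.875]
h(1.84375) = 0.0623 > 0, so the root lies in [1.84375, 1.875]

1.84375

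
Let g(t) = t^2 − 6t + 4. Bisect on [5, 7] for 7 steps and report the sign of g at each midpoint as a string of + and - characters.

midpoint 6: g = 4 > 0 → [5, 6]
midpoint 5.5: g = 1.25 > 0 → [5, 5.5]
midpoint 5.25: g = 0.0625 > 0 → [5, 5.25]
midpoint 5.125: g = -0.4844 < 0 → [5.125, 5.25]
midpoint 5.1875: g = -0.2148 < 0 → [5.1875, 5.25]
midpoint 5.21875: g = -0.0771 < 0 → [5.21875, 5.25]
midpoint 5.234375: g = -0.0076 < 0 → [5.234375, 5.25]

+++----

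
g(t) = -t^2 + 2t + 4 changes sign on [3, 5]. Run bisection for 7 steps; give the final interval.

midpoint 4: g = -4 < 0 → [3, 4]
midpoint 3.5: g = -1.25 < 0 → [3, 3.5]
midpoint 3.25: g = -0.0625 < 0 → [3, 3.25]
midpoint 3.125: g = 0.4844 > 0 → [3.125, 3.25]
midpoint 3.1875: g = 0.2148 > 0 → [3.1875, 3.25]
midpoint 3.21875: g = 0.0771 > 0 → [3.21875, 3.25]
midpoint 3.234375: g = 0.0076 > 0 → [3.234375, 3.25]

[3.234375, 3.25]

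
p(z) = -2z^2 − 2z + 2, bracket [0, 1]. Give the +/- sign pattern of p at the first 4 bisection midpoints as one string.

+--+

midpoint 0.5: p = 0.5 > 0 → [0.5, 1]
midpoint 0.75: p = -0.625 < 0 → [0.5, 0.75]
midpoint 0.625: p = -0.03125 < 0 → [0.5, 0.625]
midpoint 0.5625: p = 0.2422 > 0 → [0.5625, 0.625]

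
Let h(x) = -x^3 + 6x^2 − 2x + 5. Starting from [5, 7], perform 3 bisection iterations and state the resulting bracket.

[5.75, 6]

x = 6 gives h = -7, negative; keep [5, 6]
x = 5.5 gives h = 9.125, positive; keep [5.5, 6]
x = 5.75 gives h = 1.765625, positive; keep [5.75, 6]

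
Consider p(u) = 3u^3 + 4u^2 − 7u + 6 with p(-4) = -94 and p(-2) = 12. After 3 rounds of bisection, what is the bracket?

midpoint -3: p = -18 < 0 → [-3, -2]
midpoint -2.5: p = 1.625 > 0 → [-3, -2.5]
midpoint -2.75: p = -6.890625 < 0 → [-2.75, -2.5]

[-2.75, -2.5]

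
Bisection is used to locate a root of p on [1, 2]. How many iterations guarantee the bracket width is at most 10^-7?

Width after n steps is 1/2^n. Need 2^n ≥ 1/10^-7 = 10000000.
2^23 = 8388608 < 10000000 ≤ 2^24 = 16777216, so n = 24.

24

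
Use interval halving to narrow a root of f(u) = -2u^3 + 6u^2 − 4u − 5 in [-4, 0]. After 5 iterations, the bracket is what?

midpoint -2: f = 43 > 0 → [-2, 0]
midpoint -1: f = 7 > 0 → [-1, 0]
midpoint -0.5: f = -1.25 < 0 → [-1, -0.5]
midpoint -0.75: f = 2.2188 > 0 → [-0.75, -0.5]
midpoint -0.625: f = 0.332 > 0 → [-0.625, -0.5]

[-0.625, -0.5]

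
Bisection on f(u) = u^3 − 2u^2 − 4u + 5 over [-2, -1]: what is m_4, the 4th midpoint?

f(-1.5) = 3.125 > 0, so the root lies in [-2, -1.5]
f(-1.75) = 0.515625 > 0, so the root lies in [-2, -1.75]
f(-1.875) = -1.123047 < 0, so the root lies in [-1.875, -1.75]
f(-1.8125) = -0.2747 < 0, so the root lies in [-1.8125, -1.75]

-1.8125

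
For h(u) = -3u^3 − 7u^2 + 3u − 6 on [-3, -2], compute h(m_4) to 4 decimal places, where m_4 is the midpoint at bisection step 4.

u = -2.5 gives h = -10.375, negative; keep [-3, -2.5]
u = -2.75 gives h = -4.796875, negative; keep [-3, -2.75]
u = -2.875 gives h = -1.193359, negative; keep [-3, -2.875]
u = -2.9375 gives h = 0.8274, positive; keep [-2.9375, -2.875]

0.8274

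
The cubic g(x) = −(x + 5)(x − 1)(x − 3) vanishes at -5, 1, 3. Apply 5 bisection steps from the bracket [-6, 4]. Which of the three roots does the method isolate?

x = -1 gives g = -32, negative; keep [-6, -1]
x = -3.5 gives g = -43.875, negative; keep [-6, -3.5]
x = -4.75 gives g = -11.140625, negative; keep [-6, -4.75]
x = -5.375 gives g = 20.0215, positive; keep [-5.375, -4.75]
x = -5.0625 gives g = 3.0549, positive; keep [-5.0625, -4.75]

-5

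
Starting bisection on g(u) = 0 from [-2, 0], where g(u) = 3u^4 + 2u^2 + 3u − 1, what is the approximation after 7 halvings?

-0.921875

g(-1) = 1 > 0, so the root lies in [-1, 0]
g(-0.5) = -1.8125 < 0, so the root lies in [-1, -0.5]
g(-0.75) = -1.175781 < 0, so the root lies in [-1, -0.75]
g(-0.875) = -0.3352 < 0, so the root lies in [-1, -0.875]
g(-0.9375) = 0.2627 > 0, so the root lies in [-0.9375, -0.875]
g(-0.90625) = -0.0526 < 0, so the root lies in [-0.9375, -0.90625]
g(-0.921875) = 0.1008 > 0, so the root lies in [-0.921875, -0.90625]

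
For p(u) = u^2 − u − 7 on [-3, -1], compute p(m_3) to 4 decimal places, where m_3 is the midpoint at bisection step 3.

0.3125

u = -2 gives p = -1, negative; keep [-3, -2]
u = -2.5 gives p = 1.75, positive; keep [-2.5, -2]
u = -2.25 gives p = 0.3125, positive; keep [-2.25, -2]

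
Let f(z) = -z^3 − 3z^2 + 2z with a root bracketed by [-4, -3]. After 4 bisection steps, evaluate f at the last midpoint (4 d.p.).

0.0139

f(-3.5) = -0.875 < 0, so the root lies in [-4, -3.5]
f(-3.75) = 3.046875 > 0, so the root lies in [-3.75, -3.5]
f(-3.625) = 0.962891 > 0, so the root lies in [-3.625, -3.5]
f(-3.5625) = 0.0139 > 0, so the root lies in [-3.5625, -3.5]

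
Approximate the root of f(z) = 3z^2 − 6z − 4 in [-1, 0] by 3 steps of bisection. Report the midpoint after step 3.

-0.625

midpoint -0.5: f = -0.25 < 0 → [-1, -0.5]
midpoint -0.75: f = 2.1875 > 0 → [-0.75, -0.5]
midpoint -0.625: f = 0.921875 > 0 → [-0.625, -0.5]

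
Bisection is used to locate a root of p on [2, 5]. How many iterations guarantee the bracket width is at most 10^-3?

Width after n steps is 3/2^n. Need 2^n ≥ 3/10^-3 = 3000.
2^11 = 2048 < 3000 ≤ 2^12 = 4096, so n = 12.

12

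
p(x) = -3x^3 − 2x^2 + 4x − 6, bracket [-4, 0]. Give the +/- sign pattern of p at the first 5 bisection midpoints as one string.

+----

x = -2 gives p = 2, positive; keep [-2, 0]
x = -1 gives p = -9, negative; keep [-2, -1]
x = -1.5 gives p = -6.375, negative; keep [-2, -1.5]
x = -1.75 gives p = -3.0469, negative; keep [-2, -1.75]
x = -1.875 gives p = -0.7559, negative; keep [-2, -1.875]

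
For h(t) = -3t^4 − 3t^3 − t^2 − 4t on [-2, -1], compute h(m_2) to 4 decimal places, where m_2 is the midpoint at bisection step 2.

h(-1.5) = -1.3125 < 0, so the root lies in [-1.5, -1]
h(-1.25) = 1.972656 > 0, so the root lies in [-1.5, -1.25]

1.9727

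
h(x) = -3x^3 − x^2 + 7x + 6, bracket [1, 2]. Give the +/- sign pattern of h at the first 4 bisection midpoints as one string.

+-++

m = 1.5, h(m) = 4.125 (+); new bracket [1.5, 2]
m = 1.75, h(m) = -0.890625 (−); new bracket [1.5, 1.75]
m = 1.625, h(m) = 1.861328 (+); new bracket [1.625, 1.75]
m = 1.6875, h(m) = 0.5486 (+); new bracket [1.6875, 1.75]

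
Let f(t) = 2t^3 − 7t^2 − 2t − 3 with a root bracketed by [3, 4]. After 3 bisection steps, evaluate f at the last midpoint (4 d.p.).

0.5117

m = 3.5, f(m) = -10 (−); new bracket [3.5, 4]
m = 3.75, f(m) = -3.46875 (−); new bracket [3.75, 4]
m = 3.875, f(m) = 0.511719 (+); new bracket [3.75, 3.875]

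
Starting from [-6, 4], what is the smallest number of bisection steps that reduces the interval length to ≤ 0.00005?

Width after n steps is 10/2^n. Need 2^n ≥ 10/0.00005 = 200000.
2^17 = 131072 < 200000 ≤ 2^18 = 262144, so n = 18.

18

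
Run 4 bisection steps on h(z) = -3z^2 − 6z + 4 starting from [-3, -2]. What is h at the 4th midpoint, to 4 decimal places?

-0.3242

h(-2.5) = 0.25 > 0, so the root lies in [-3, -2.5]
h(-2.75) = -2.1875 < 0, so the root lies in [-2.75, -2.5]
h(-2.625) = -0.921875 < 0, so the root lies in [-2.625, -2.5]
h(-2.5625) = -0.3242 < 0, so the root lies in [-2.5625, -2.5]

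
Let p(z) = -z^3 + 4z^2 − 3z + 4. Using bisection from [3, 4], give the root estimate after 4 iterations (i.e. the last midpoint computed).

3.4375

m = 3.5, p(m) = -0.375 (−); new bracket [3, 3.5]
m = 3.25, p(m) = 2.171875 (+); new bracket [3.25, 3.5]
m = 3.375, p(m) = 0.994141 (+); new bracket [3.375, 3.5]
m = 3.4375, p(m) = 0.3342 (+); new bracket [3.4375, 3.5]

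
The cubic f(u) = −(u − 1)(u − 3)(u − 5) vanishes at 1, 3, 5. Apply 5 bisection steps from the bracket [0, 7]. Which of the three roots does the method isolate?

f(3.5) = 1.875 > 0, so the root lies in [3.5, 7]
f(5.25) = -2.390625 < 0, so the root lies in [3.5, 5.25]
f(4.375) = 2.900391 > 0, so the root lies in [4.375, 5.25]
f(4.8125) = 1.2957 > 0, so the root lies in [4.8125, 5.25]
f(5.03125) = -0.2559 < 0, so the root lies in [4.8125, 5.03125]

5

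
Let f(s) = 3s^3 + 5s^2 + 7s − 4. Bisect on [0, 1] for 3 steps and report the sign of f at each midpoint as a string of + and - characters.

+--

midpoint 0.5: f = 1.125 > 0 → [0, 0.5]
midpoint 0.25: f = -1.890625 < 0 → [0.25, 0.5]
midpoint 0.375: f = -0.513672 < 0 → [0.375, 0.5]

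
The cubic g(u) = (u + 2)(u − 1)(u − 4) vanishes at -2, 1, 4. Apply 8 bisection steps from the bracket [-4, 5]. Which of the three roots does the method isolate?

-2

u = 0.5 gives g = 4.375, positive; keep [-4, 0.5]
u = -1.75 gives g = 3.953125, positive; keep [-4, -1.75]
u = -2.875 gives g = -23.310547, negative; keep [-2.875, -1.75]
u = -2.3125 gives g = -6.5344, negative; keep [-2.3125, -1.75]
u = -2.03125 gives g = -0.5713, negative; keep [-2.03125, -1.75]
u = -1.890625 gives g = 1.8624, positive; keep [-2.03125, -1.890625]
u = -1.9609375 gives g = 0.6895, positive; keep [-2.03125, -1.9609375]
u = -1.99609375 gives g = 0.0702, positive; keep [-2.03125, -1.99609375]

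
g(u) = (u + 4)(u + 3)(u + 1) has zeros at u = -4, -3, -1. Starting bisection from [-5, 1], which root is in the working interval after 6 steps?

m = -2, g(m) = -2 (−); new bracket [-2, 1]
m = -0.5, g(m) = 4.375 (+); new bracket [-2, -0.5]
m = -1.25, g(m) = -1.203125 (−); new bracket [-1.25, -0.5]
m = -0.875, g(m) = 0.8301 (+); new bracket [-1.25, -0.875]
m = -1.0625, g(m) = -0.3557 (−); new bracket [-1.0625, -0.875]
m = -0.96875, g(m) = 0.1924 (+); new bracket [-1.0625, -0.96875]

-1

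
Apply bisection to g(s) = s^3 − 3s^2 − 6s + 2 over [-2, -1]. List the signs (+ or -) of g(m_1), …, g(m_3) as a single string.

m = -1.5, g(m) = 0.875 (+); new bracket [-2, -1.5]
m = -1.75, g(m) = -2.046875 (−); new bracket [-1.75, -1.5]
m = -1.625, g(m) = -0.462891 (−); new bracket [-1.625, -1.5]

+--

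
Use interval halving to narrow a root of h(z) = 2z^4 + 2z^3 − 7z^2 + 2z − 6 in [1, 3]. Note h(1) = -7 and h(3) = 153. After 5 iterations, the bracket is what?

h(2) = 18 > 0, so the root lies in [1, 2]
h(1.5) = -1.875 < 0, so the root lies in [1.5, 2]
h(1.75) = 5.539062 > 0, so the root lies in [1.5, 1.75]
h(1.625) = 1.2935 > 0, so the root lies in [1.5, 1.625]
h(1.5625) = -0.4145 < 0, so the root lies in [1.5625, 1.625]

[1.5625, 1.625]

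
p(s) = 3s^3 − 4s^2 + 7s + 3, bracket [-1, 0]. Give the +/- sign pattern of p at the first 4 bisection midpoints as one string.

p(-0.5) = -1.875 < 0, so the root lies in [-0.5, 0]
p(-0.25) = 0.953125 > 0, so the root lies in [-0.5, -0.25]
p(-0.375) = -0.345703 < 0, so the root lies in [-0.375, -0.25]
p(-0.3125) = 0.3303 > 0, so the root lies in [-0.375, -0.3125]

-+-+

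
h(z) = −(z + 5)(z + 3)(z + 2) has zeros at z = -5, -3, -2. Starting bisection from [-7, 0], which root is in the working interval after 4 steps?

-5

h(-3.5) = -1.125 < 0, so the root lies in [-7, -3.5]
h(-5.25) = 1.828125 > 0, so the root lies in [-5.25, -3.5]
h(-4.375) = -2.041016 < 0, so the root lies in [-5.25, -4.375]
h(-4.8125) = -0.9558 < 0, so the root lies in [-5.25, -4.8125]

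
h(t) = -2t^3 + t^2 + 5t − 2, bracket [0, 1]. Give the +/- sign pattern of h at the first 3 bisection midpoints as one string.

+--

h(0.5) = 0.5 > 0, so the root lies in [0, 0.5]
h(0.25) = -0.71875 < 0, so the root lies in [0.25, 0.5]
h(0.375) = -0.089844 < 0, so the root lies in [0.375, 0.5]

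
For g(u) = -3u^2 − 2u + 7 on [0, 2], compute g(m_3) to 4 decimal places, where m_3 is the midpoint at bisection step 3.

-0.1875

g(1) = 2 > 0, so the root lies in [1, 2]
g(1.5) = -2.75 < 0, so the root lies in [1, 1.5]
g(1.25) = -0.1875 < 0, so the root lies in [1, 1.25]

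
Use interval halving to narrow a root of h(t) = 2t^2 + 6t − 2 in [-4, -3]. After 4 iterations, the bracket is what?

[-3.3125, -3.25]

h(-3.5) = 1.5 > 0, so the root lies in [-3.5, -3]
h(-3.25) = -0.375 < 0, so the root lies in [-3.5, -3.25]
h(-3.375) = 0.53125 > 0, so the root lies in [-3.375, -3.25]
h(-3.3125) = 0.0703 > 0, so the root lies in [-3.3125, -3.25]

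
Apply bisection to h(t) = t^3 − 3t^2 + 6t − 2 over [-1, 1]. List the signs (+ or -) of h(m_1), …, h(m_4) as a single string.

-+--

h(0) = -2 < 0, so the root lies in [0, 1]
h(0.5) = 0.375 > 0, so the root lies in [0, 0.5]
h(0.25) = -0.671875 < 0, so the root lies in [0.25, 0.5]
h(0.375) = -0.1191 < 0, so the root lies in [0.375, 0.5]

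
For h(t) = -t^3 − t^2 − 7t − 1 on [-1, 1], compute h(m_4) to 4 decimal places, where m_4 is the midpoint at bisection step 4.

h(0) = -1 < 0, so the root lies in [-1, 0]
h(-0.5) = 2.375 > 0, so the root lies in [-0.5, 0]
h(-0.25) = 0.703125 > 0, so the root lies in [-0.25, 0]
h(-0.125) = -0.1387 < 0, so the root lies in [-0.25, -0.125]

-0.1387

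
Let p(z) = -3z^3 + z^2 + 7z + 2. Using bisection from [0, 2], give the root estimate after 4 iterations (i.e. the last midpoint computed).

z = 1 gives p = 7, positive; keep [1, 2]
z = 1.5 gives p = 4.625, positive; keep [1.5, 2]
z = 1.75 gives p = 1.234375, positive; keep [1.75, 2]
z = 1.875 gives p = -1.1348, negative; keep [1.75, 1.875]

1.875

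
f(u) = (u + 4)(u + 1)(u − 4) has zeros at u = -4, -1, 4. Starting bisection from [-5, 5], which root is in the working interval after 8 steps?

4

midpoint 0: f = -16 < 0 → [0, 5]
midpoint 2.5: f = -34.125 < 0 → [2.5, 5]
midpoint 3.75: f = -9.203125 < 0 → [3.75, 5]
midpoint 4.375: f = 16.8809 > 0 → [3.75, 4.375]
midpoint 4.0625: f = 2.551 > 0 → [3.75, 4.0625]
midpoint 3.90625: f = -3.6366 < 0 → [3.90625, 4.0625]
midpoint 3.984375: f = -0.6218 < 0 → [3.984375, 4.0625]
midpoint 4.0234375: f = 0.9447 > 0 → [3.984375, 4.0234375]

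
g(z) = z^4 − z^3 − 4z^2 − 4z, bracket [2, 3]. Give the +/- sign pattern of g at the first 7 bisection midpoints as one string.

midpoint 2.5: g = -11.5625 < 0 → [2.5, 3]
midpoint 2.75: g = -4.855469 < 0 → [2.75, 3]
midpoint 2.875: g = -0.005615 < 0 → [2.875, 3]
midpoint 2.9375: g = 2.845 > 0 → [2.875, 2.9375]
midpoint 2.90625: g = 1.3826 > 0 → [2.875, 2.90625]
midpoint 2.890625: g = 0.6794 > 0 → [2.875, 2.890625]
midpoint 2.8828125: g = 0.3346 > 0 → [2.875, 2.8828125]

---++++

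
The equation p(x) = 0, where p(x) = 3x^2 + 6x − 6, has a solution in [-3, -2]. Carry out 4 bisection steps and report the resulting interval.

[-2.75, -2.6875]

midpoint -2.5: p = -2.25 < 0 → [-3, -2.5]
midpoint -2.75: p = 0.1875 > 0 → [-2.75, -2.5]
midpoint -2.625: p = -1.078125 < 0 → [-2.75, -2.625]
midpoint -2.6875: p = -0.457 < 0 → [-2.75, -2.6875]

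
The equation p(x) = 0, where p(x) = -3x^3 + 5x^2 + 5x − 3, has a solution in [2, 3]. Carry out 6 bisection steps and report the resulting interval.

[2.203125, 2.21875]

m = 2.5, p(m) = -6.125 (−); new bracket [2, 2.5]
m = 2.25, p(m) = -0.609375 (−); new bracket [2, 2.25]
m = 2.125, p(m) = 1.416016 (+); new bracket [2.125, 2.25]
m = 2.1875, p(m) = 0.4607 (+); new bracket [2.1875, 2.25]
m = 2.21875, p(m) = -0.0597 (−); new bracket [2.1875, 2.21875]
m = 2.203125, p(m) = 0.2041 (+); new bracket [2.203125, 2.21875]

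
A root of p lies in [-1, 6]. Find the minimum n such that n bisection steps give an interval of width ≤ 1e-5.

Width after n steps is 7/2^n. Need 2^n ≥ 7/1e-5 = 700000.
2^19 = 524288 < 700000 ≤ 2^20 = 1048576, so n = 20.

20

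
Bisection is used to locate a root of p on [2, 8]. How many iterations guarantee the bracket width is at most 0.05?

7

Width after n steps is 6/2^n. Need 2^n ≥ 6/0.05 = 120.
2^6 = 64 < 120 ≤ 2^7 = 128, so n = 7.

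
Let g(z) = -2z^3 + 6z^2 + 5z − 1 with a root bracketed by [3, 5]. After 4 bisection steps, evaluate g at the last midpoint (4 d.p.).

z = 4 gives g = -13, negative; keep [3, 4]
z = 3.5 gives g = 4.25, positive; keep [3.5, 4]
z = 3.75 gives g = -3.34375, negative; keep [3.5, 3.75]
z = 3.625 gives g = 0.6992, positive; keep [3.625, 3.75]

0.6992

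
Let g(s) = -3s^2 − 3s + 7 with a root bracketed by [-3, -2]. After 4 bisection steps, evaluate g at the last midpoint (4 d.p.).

g(-2.5) = -4.25 < 0, so the root lies in [-2.5, -2]
g(-2.25) = -1.4375 < 0, so the root lies in [-2.25, -2]
g(-2.125) = -0.171875 < 0, so the root lies in [-2.125, -2]
g(-2.0625) = 0.4258 > 0, so the root lies in [-2.125, -2.0625]

0.4258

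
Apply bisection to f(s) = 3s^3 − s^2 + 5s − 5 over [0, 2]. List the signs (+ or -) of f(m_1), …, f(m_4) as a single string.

+--+

s = 1 gives f = 2, positive; keep [0, 1]
s = 0.5 gives f = -2.375, negative; keep [0.5, 1]
s = 0.75 gives f = -0.546875, negative; keep [0.75, 1]
s = 0.875 gives f = 0.6191, positive; keep [0.75, 0.875]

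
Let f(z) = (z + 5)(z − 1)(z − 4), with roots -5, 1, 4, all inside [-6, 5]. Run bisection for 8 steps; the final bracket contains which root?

-5

midpoint -0.5: f = 30.375 > 0 → [-6, -0.5]
midpoint -3.25: f = 53.921875 > 0 → [-6, -3.25]
midpoint -4.625: f = 18.193359 > 0 → [-6, -4.625]
midpoint -5.3125: f = -18.3704 < 0 → [-5.3125, -4.625]
midpoint -4.96875: f = 1.6729 > 0 → [-5.3125, -4.96875]
midpoint -5.140625: f = -7.8932 < 0 → [-5.140625, -4.96875]
midpoint -5.0546875: f = -2.9981 < 0 → [-5.0546875, -4.96875]
midpoint -5.01171875: f = -0.6349 < 0 → [-5.01171875, -4.96875]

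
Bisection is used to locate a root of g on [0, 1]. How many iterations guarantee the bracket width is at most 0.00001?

Width after n steps is 1/2^n. Need 2^n ≥ 1/0.00001 = 100000.
2^16 = 65536 < 100000 ≤ 2^17 = 131072, so n = 17.

17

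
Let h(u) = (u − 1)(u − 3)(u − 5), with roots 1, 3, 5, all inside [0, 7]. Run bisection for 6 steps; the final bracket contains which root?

5

u = 3.5 gives h = -1.875, negative; keep [3.5, 7]
u = 5.25 gives h = 2.390625, positive; keep [3.5, 5.25]
u = 4.375 gives h = -2.900391, negative; keep [4.375, 5.25]
u = 4.8125 gives h = -1.2957, negative; keep [4.8125, 5.25]
u = 5.03125 gives h = 0.2559, positive; keep [4.8125, 5.03125]
u = 4.921875 gives h = -0.5889, negative; keep [4.921875, 5.03125]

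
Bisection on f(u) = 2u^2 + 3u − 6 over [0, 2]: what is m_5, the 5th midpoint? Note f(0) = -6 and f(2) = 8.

m = 1, f(m) = -1 (−); new bracket [1, 2]
m = 1.5, f(m) = 3 (+); new bracket [1, 1.5]
m = 1.25, f(m) = 0.875 (+); new bracket [1, 1.25]
m = 1.125, f(m) = -0.0938 (−); new bracket [1.125, 1.25]
m = 1.1875, f(m) = 0.3828 (+); new bracket [1.125, 1.1875]

1.1875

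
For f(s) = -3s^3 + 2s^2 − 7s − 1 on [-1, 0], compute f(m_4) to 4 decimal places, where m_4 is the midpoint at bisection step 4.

0.4026

s = -0.5 gives f = 3.375, positive; keep [-0.5, 0]
s = -0.25 gives f = 0.921875, positive; keep [-0.25, 0]
s = -0.125 gives f = -0.087891, negative; keep [-0.25, -0.125]
s = -0.1875 gives f = 0.4026, positive; keep [-0.1875, -0.125]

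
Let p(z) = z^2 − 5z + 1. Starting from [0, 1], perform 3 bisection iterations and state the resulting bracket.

midpoint 0.5: p = -1.25 < 0 → [0, 0.5]
midpoint 0.25: p = -0.1875 < 0 → [0, 0.25]
midpoint 0.125: p = 0.390625 > 0 → [0.125, 0.25]

[0.125, 0.25]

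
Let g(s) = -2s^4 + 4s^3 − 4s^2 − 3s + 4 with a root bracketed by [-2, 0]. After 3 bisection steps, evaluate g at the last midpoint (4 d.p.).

1.6797

m = -1, g(m) = -3 (−); new bracket [-1, 0]
m = -0.5, g(m) = 3.875 (+); new bracket [-1, -0.5]
m = -0.75, g(m) = 1.679688 (+); new bracket [-1, -0.75]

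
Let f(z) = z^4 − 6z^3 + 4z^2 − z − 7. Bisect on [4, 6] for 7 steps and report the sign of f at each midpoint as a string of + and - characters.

-+-+-+-

midpoint 5: f = -37 < 0 → [5, 6]
midpoint 5.5: f = 25.3125 > 0 → [5, 5.5]
midpoint 5.25: f = -10.527344 < 0 → [5.25, 5.5]
midpoint 5.375: f = 6.1331 > 0 → [5.25, 5.375]
midpoint 5.3125: f = -2.5007 < 0 → [5.3125, 5.375]
midpoint 5.34375: f = 1.7389 > 0 → [5.3125, 5.34375]
midpoint 5.328125: f = -0.4001 < 0 → [5.328125, 5.34375]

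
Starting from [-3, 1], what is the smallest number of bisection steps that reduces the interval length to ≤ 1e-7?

Width after n steps is 4/2^n. Need 2^n ≥ 4/1e-7 = 40000000.
2^25 = 33554432 < 40000000 ≤ 2^26 = 67108864, so n = 26.

26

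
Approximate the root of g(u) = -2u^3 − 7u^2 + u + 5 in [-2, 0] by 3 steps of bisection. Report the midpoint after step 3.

g(-1) = -1 < 0, so the root lies in [-1, 0]
g(-0.5) = 3 > 0, so the root lies in [-1, -0.5]
g(-0.75) = 1.15625 > 0, so the root lies in [-1, -0.75]

-0.75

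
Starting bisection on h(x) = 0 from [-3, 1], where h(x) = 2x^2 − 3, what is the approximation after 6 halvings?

-1.1875

h(-1) = -1 < 0, so the root lies in [-3, -1]
h(-2) = 5 > 0, so the root lies in [-2, -1]
h(-1.5) = 1.5 > 0, so the root lies in [-1.5, -1]
h(-1.25) = 0.125 > 0, so the root lies in [-1.25, -1]
h(-1.125) = -0.4688 < 0, so the root lies in [-1.25, -1.125]
h(-1.1875) = -0.1797 < 0, so the root lies in [-1.25, -1.1875]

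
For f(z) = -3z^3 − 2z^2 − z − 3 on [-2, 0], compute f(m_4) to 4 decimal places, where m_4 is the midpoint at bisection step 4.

-0.1348

z = -1 gives f = -1, negative; keep [-2, -1]
z = -1.5 gives f = 4.125, positive; keep [-1.5, -1]
z = -1.25 gives f = 0.984375, positive; keep [-1.25, -1]
z = -1.125 gives f = -0.1348, negative; keep [-1.25, -1.125]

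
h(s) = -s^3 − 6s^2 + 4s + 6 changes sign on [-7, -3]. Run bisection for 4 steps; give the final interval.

[-6.5, -6.25]

midpoint -5: h = -39 < 0 → [-7, -5]
midpoint -6: h = -18 < 0 → [-7, -6]
midpoint -6.5: h = 1.125 > 0 → [-6.5, -6]
midpoint -6.25: h = -9.2344 < 0 → [-6.5, -6.25]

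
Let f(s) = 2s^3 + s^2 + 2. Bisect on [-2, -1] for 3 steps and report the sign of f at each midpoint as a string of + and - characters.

s = -1.5 gives f = -2.5, negative; keep [-1.5, -1]
s = -1.25 gives f = -0.34375, negative; keep [-1.25, -1]
s = -1.125 gives f = 0.417969, positive; keep [-1.25, -1.125]

--+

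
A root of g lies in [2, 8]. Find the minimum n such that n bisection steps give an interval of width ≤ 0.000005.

21

Width after n steps is 6/2^n. Need 2^n ≥ 6/0.000005 = 1200000.
2^20 = 1048576 < 1200000 ≤ 2^21 = 2097152, so n = 21.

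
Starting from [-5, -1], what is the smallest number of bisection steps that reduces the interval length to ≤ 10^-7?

Width after n steps is 4/2^n. Need 2^n ≥ 4/10^-7 = 40000000.
2^25 = 33554432 < 40000000 ≤ 2^26 = 67108864, so n = 26.

26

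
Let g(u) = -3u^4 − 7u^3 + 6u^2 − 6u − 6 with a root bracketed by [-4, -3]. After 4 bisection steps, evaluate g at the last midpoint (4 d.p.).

midpoint -3.5: g = -61.5625 < 0 → [-3.5, -3]
midpoint -3.25: g = -17.527344 < 0 → [-3.25, -3]
midpoint -3.125: g = -1.135498 < 0 → [-3.125, -3]
midpoint -3.0625: g = 5.8171 > 0 → [-3.125, -3.0625]

5.8171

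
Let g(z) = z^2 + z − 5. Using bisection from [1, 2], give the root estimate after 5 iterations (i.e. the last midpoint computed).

g(1.5) = -1.25 < 0, so the root lies in [1.5, 2]
g(1.75) = -0.1875 < 0, so the root lies in [1.75, 2]
g(1.875) = 0.390625 > 0, so the root lies in [1.75, 1.875]
g(1.8125) = 0.0977 > 0, so the root lies in [1.75, 1.8125]
g(1.78125) = -0.0459 < 0, so the root lies in [1.78125, 1.8125]

1.78125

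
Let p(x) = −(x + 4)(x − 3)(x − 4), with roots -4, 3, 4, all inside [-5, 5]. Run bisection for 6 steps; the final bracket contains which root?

-4

m = 0, p(m) = -48 (−); new bracket [-5, 0]
m = -2.5, p(m) = -53.625 (−); new bracket [-5, -2.5]
m = -3.75, p(m) = -13.078125 (−); new bracket [-5, -3.75]
m = -4.375, p(m) = 23.1621 (+); new bracket [-4.375, -3.75]
m = -4.0625, p(m) = 3.5588 (+); new bracket [-4.0625, -3.75]
m = -3.90625, p(m) = -5.119 (−); new bracket [-4.0625, -3.90625]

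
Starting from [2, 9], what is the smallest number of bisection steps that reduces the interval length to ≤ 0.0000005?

Width after n steps is 7/2^n. Need 2^n ≥ 7/0.0000005 = 14000000.
2^23 = 8388608 < 14000000 ≤ 2^24 = 16777216, so n = 24.

24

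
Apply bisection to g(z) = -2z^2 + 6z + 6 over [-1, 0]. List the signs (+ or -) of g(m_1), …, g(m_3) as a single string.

++-

m = -0.5, g(m) = 2.5 (+); new bracket [-1, -0.5]
m = -0.75, g(m) = 0.375 (+); new bracket [-1, -0.75]
m = -0.875, g(m) = -0.78125 (−); new bracket [-0.875, -0.75]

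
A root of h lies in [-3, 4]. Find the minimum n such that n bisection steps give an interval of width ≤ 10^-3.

13

Width after n steps is 7/2^n. Need 2^n ≥ 7/10^-3 = 7000.
2^12 = 4096 < 7000 ≤ 2^13 = 8192, so n = 13.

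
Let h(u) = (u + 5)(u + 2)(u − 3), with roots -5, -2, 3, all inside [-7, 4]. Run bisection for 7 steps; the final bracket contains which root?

3

h(-1.5) = -7.875 < 0, so the root lies in [-1.5, 4]
h(1.25) = -35.546875 < 0, so the root lies in [1.25, 4]
h(2.625) = -13.224609 < 0, so the root lies in [2.625, 4]
h(3.3125) = 13.8 > 0, so the root lies in [2.625, 3.3125]
h(2.96875) = -1.2373 < 0, so the root lies in [2.96875, 3.3125]
h(3.140625) = 5.8849 > 0, so the root lies in [2.96875, 3.140625]
h(3.0546875) = 2.2265 > 0, so the root lies in [2.96875, 3.0546875]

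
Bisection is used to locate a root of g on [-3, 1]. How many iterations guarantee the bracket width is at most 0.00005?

17

Width after n steps is 4/2^n. Need 2^n ≥ 4/0.00005 = 80000.
2^16 = 65536 < 80000 ≤ 2^17 = 131072, so n = 17.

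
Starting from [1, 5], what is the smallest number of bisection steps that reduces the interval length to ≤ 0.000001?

Width after n steps is 4/2^n. Need 2^n ≥ 4/0.000001 = 4000000.
2^21 = 2097152 < 4000000 ≤ 2^22 = 4194304, so n = 22.

22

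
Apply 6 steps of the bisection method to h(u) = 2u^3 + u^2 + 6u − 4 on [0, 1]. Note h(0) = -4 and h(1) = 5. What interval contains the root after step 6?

h(0.5) = -0.5 < 0, so the root lies in [0.5, 1]
h(0.75) = 1.90625 > 0, so the root lies in [0.5, 0.75]
h(0.625) = 0.628906 > 0, so the root lies in [0.5, 0.625]
h(0.5625) = 0.0474 > 0, so the root lies in [0.5, 0.5625]
h(0.53125) = -0.2304 < 0, so the root lies in [0.53125, 0.5625]
h(0.546875) = -0.0926 < 0, so the root lies in [0.546875, 0.5625]

[0.546875, 0.5625]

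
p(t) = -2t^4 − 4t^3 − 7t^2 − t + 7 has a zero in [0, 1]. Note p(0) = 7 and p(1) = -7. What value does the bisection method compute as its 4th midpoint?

midpoint 0.5: p = 4.125 > 0 → [0.5, 1]
midpoint 0.75: p = -0.007812 < 0 → [0.5, 0.75]
midpoint 0.625: p = 2.358887 > 0 → [0.625, 0.75]
midpoint 0.6875: p = 1.2573 > 0 → [0.6875, 0.75]

0.6875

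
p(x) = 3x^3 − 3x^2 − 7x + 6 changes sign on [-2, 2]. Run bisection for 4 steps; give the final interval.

[-1.5, -1.25]

midpoint 0: p = 6 > 0 → [-2, 0]
midpoint -1: p = 7 > 0 → [-2, -1]
midpoint -1.5: p = -0.375 < 0 → [-1.5, -1]
midpoint -1.25: p = 4.2031 > 0 → [-1.5, -1.25]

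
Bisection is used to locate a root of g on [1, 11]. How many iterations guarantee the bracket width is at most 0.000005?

21

Width after n steps is 10/2^n. Need 2^n ≥ 10/0.000005 = 2000000.
2^20 = 1048576 < 2000000 ≤ 2^21 = 2097152, so n = 21.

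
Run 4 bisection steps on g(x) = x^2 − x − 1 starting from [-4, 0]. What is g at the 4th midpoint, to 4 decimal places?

x = -2 gives g = 5, positive; keep [-2, 0]
x = -1 gives g = 1, positive; keep [-1, 0]
x = -0.5 gives g = -0.25, negative; keep [-1, -0.5]
x = -0.75 gives g = 0.3125, positive; keep [-0.75, -0.5]

0.3125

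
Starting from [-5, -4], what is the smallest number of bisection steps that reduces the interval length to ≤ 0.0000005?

21

Width after n steps is 1/2^n. Need 2^n ≥ 1/0.0000005 = 2000000.
2^20 = 1048576 < 2000000 ≤ 2^21 = 2097152, so n = 21.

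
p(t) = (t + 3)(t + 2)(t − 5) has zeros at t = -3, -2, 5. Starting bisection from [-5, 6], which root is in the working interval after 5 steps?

5

p(0.5) = -39.375 < 0, so the root lies in [0.5, 6]
p(3.25) = -57.421875 < 0, so the root lies in [3.25, 6]
p(4.625) = -18.943359 < 0, so the root lies in [4.625, 6]
p(5.3125) = 18.9954 > 0, so the root lies in [4.625, 5.3125]
p(4.96875) = -1.7354 < 0, so the root lies in [4.96875, 5.3125]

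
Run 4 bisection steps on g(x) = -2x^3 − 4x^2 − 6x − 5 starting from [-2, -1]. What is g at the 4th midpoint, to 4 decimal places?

g(-1.5) = 1.75 > 0, so the root lies in [-1.5, -1]
g(-1.25) = 0.15625 > 0, so the root lies in [-1.25, -1]
g(-1.125) = -0.464844 < 0, so the root lies in [-1.25, -1.125]
g(-1.1875) = -0.1665 < 0, so the root lies in [-1.25, -1.1875]

-0.1665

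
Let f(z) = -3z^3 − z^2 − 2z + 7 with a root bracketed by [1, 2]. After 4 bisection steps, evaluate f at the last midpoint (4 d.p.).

m = 1.5, f(m) = -8.375 (−); new bracket [1, 1.5]
m = 1.25, f(m) = -2.921875 (−); new bracket [1, 1.25]
m = 1.125, f(m) = -0.787109 (−); new bracket [1, 1.125]
m = 1.0625, f(m) = 0.1477 (+); new bracket [1.0625, 1.125]

0.1477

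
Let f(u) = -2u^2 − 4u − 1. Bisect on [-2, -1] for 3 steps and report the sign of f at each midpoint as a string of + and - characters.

m = -1.5, f(m) = 0.5 (+); new bracket [-2, -1.5]
m = -1.75, f(m) = -0.125 (−); new bracket [-1.75, -1.5]
m = -1.625, f(m) = 0.21875 (+); new bracket [-1.75, -1.625]

+-+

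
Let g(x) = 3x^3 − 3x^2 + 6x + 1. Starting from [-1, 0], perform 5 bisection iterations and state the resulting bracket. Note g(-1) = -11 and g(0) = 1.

[-0.15625, -0.125]

midpoint -0.5: g = -3.125 < 0 → [-0.5, 0]
midpoint -0.25: g = -0.734375 < 0 → [-0.25, 0]
midpoint -0.125: g = 0.197266 > 0 → [-0.25, -0.125]
midpoint -0.1875: g = -0.2502 < 0 → [-0.1875, -0.125]
midpoint -0.15625: g = -0.0222 < 0 → [-0.15625, -0.125]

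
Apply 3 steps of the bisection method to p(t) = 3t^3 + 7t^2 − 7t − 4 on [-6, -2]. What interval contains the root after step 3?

p(-4) = -56 < 0, so the root lies in [-4, -2]
p(-3) = -1 < 0, so the root lies in [-3, -2]
p(-2.5) = 10.375 > 0, so the root lies in [-3, -2.5]

[-3, -2.5]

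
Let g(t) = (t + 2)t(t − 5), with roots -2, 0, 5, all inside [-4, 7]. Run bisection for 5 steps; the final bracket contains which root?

m = 1.5, g(m) = -18.375 (−); new bracket [1.5, 7]
m = 4.25, g(m) = -19.921875 (−); new bracket [4.25, 7]
m = 5.625, g(m) = 26.806641 (+); new bracket [4.25, 5.625]
m = 4.9375, g(m) = -2.1409 (−); new bracket [4.9375, 5.625]
m = 5.28125, g(m) = 10.8152 (+); new bracket [4.9375, 5.28125]

5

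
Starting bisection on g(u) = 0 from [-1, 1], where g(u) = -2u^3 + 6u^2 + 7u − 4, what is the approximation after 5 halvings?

0.4375

midpoint 0: g = -4 < 0 → [0, 1]
midpoint 0.5: g = 0.75 > 0 → [0, 0.5]
midpoint 0.25: g = -1.90625 < 0 → [0.25, 0.5]
midpoint 0.375: g = -0.6367 < 0 → [0.375, 0.5]
midpoint 0.4375: g = 0.0435 > 0 → [0.375, 0.4375]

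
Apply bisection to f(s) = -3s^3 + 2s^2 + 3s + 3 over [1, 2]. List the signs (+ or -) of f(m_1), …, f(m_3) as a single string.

m = 1.5, f(m) = 1.875 (+); new bracket [1.5, 2]
m = 1.75, f(m) = -1.703125 (−); new bracket [1.5, 1.75]
m = 1.625, f(m) = 0.283203 (+); new bracket [1.625, 1.75]

+-+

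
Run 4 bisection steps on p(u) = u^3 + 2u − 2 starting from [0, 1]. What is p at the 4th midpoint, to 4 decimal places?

p(0.5) = -0.875 < 0, so the root lies in [0.5, 1]
p(0.75) = -0.078125 < 0, so the root lies in [0.75, 1]
p(0.875) = 0.419922 > 0, so the root lies in [0.75, 0.875]
p(0.8125) = 0.1614 > 0, so the root lies in [0.75, 0.8125]

0.1614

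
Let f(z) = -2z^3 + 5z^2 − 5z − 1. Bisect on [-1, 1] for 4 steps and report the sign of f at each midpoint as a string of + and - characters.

-++-

z = 0 gives f = -1, negative; keep [-1, 0]
z = -0.5 gives f = 3, positive; keep [-0.5, 0]
z = -0.25 gives f = 0.59375, positive; keep [-0.25, 0]
z = -0.125 gives f = -0.293, negative; keep [-0.25, -0.125]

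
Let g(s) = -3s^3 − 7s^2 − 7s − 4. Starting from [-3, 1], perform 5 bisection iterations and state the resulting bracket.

s = -1 gives g = -1, negative; keep [-3, -1]
s = -2 gives g = 6, positive; keep [-2, -1]
s = -1.5 gives g = 0.875, positive; keep [-1.5, -1]
s = -1.25 gives g = -0.3281, negative; keep [-1.5, -1.25]
s = -1.375 gives g = 0.1895, positive; keep [-1.375, -1.25]

[-1.375, -1.25]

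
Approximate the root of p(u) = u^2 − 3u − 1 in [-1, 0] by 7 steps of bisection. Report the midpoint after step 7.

m = -0.5, p(m) = 0.75 (+); new bracket [-0.5, 0]
m = -0.25, p(m) = -0.1875 (−); new bracket [-0.5, -0.25]
m = -0.375, p(m) = 0.265625 (+); new bracket [-0.375, -0.25]
m = -0.3125, p(m) = 0.0352 (+); new bracket [-0.3125, -0.25]
m = -0.28125, p(m) = -0.0771 (−); new bracket [-0.3125, -0.28125]
m = -0.296875, p(m) = -0.0212 (−); new bracket [-0.3125, -0.296875]
m = -0.3046875, p(m) = 0.0069 (+); new bracket [-0.3046875, -0.296875]

-0.3046875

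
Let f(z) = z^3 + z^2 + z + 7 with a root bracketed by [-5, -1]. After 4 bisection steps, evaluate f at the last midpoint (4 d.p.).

-1.5781

m = -3, f(m) = -14 (−); new bracket [-3, -1]
m = -2, f(m) = 1 (+); new bracket [-3, -2]
m = -2.5, f(m) = -4.875 (−); new bracket [-2.5, -2]
m = -2.25, f(m) = -1.5781 (−); new bracket [-2.25, -2]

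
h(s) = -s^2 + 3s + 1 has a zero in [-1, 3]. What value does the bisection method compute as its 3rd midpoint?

s = 1 gives h = 3, positive; keep [-1, 1]
s = 0 gives h = 1, positive; keep [-1, 0]
s = -0.5 gives h = -0.75, negative; keep [-0.5, 0]

-0.5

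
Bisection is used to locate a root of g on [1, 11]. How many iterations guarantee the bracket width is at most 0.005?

Width after n steps is 10/2^n. Need 2^n ≥ 10/0.005 = 2000.
2^10 = 1024 < 2000 ≤ 2^11 = 2048, so n = 11.

11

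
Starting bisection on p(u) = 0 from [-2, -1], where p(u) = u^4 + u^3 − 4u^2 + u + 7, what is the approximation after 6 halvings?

-1.234375

u = -1.5 gives p = -1.8125, negative; keep [-1.5, -1]
u = -1.25 gives p = -0.011719, negative; keep [-1.25, -1]
u = -1.125 gives p = 0.990479, positive; keep [-1.25, -1.125]
u = -1.1875 gives p = 0.4859, positive; keep [-1.25, -1.1875]
u = -1.21875 gives p = 0.2358, positive; keep [-1.25, -1.21875]
u = -1.234375 gives p = 0.1117, positive; keep [-1.25, -1.234375]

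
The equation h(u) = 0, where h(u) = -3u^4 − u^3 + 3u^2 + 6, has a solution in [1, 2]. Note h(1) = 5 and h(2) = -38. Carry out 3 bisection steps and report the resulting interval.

m = 1.5, h(m) = -5.8125 (−); new bracket [1, 1.5]
m = 1.25, h(m) = 1.410156 (+); new bracket [1.25, 1.5]
m = 1.375, h(m) = -1.651123 (−); new bracket [1.25, 1.375]

[1.25, 1.375]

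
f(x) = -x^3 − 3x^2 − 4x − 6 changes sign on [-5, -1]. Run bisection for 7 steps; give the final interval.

f(-3) = 6 > 0, so the root lies in [-3, -1]
f(-2) = -2 < 0, so the root lies in [-3, -2]
f(-2.5) = 0.875 > 0, so the root lies in [-2.5, -2]
f(-2.25) = -0.7969 < 0, so the root lies in [-2.5, -2.25]
f(-2.375) = -0.0254 < 0, so the root lies in [-2.5, -2.375]
f(-2.4375) = 0.408 > 0, so the root lies in [-2.4375, -2.375]
f(-2.40625) = 0.1872 > 0, so the root lies in [-2.40625, -2.375]

[-2.40625, -2.375]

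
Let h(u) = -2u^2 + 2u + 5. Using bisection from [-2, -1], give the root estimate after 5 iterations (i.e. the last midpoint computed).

-1.15625

u = -1.5 gives h = -2.5, negative; keep [-1.5, -1]
u = -1.25 gives h = -0.625, negative; keep [-1.25, -1]
u = -1.125 gives h = 0.21875, positive; keep [-1.25, -1.125]
u = -1.1875 gives h = -0.1953, negative; keep [-1.1875, -1.125]
u = -1.15625 gives h = 0.0137, positive; keep [-1.1875, -1.15625]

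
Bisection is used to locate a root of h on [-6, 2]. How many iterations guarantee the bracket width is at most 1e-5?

Width after n steps is 8/2^n. Need 2^n ≥ 8/1e-5 = 800000.
2^19 = 524288 < 800000 ≤ 2^20 = 1048576, so n = 20.

20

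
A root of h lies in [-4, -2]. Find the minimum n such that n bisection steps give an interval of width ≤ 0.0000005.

Width after n steps is 2/2^n. Need 2^n ≥ 2/0.0000005 = 4000000.
2^21 = 2097152 < 4000000 ≤ 2^22 = 4194304, so n = 22.

22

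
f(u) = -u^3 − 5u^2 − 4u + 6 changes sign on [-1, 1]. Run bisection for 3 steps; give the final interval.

[0.5, 0.75]

m = 0, f(m) = 6 (+); new bracket [0, 1]
m = 0.5, f(m) = 2.625 (+); new bracket [0.5, 1]
m = 0.75, f(m) = -0.234375 (−); new bracket [0.5, 0.75]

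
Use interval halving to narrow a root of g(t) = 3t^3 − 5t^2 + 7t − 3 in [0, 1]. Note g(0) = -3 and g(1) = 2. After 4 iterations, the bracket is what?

t = 0.5 gives g = -0.375, negative; keep [0.5, 1]
t = 0.75 gives g = 0.703125, positive; keep [0.5, 0.75]
t = 0.625 gives g = 0.154297, positive; keep [0.5, 0.625]
t = 0.5625 gives g = -0.1106, negative; keep [0.5625, 0.625]

[0.5625, 0.625]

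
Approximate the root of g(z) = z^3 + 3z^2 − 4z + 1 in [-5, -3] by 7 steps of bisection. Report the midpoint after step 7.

-4.046875

midpoint -4: g = 1 > 0 → [-5, -4]
midpoint -4.5: g = -11.375 < 0 → [-4.5, -4]
midpoint -4.25: g = -4.578125 < 0 → [-4.25, -4]
midpoint -4.125: g = -1.6426 < 0 → [-4.125, -4]
midpoint -4.0625: g = -0.2854 < 0 → [-4.0625, -4]
midpoint -4.03125: g = 0.3662 > 0 → [-4.0625, -4.03125]
midpoint -4.046875: g = 0.0426 > 0 → [-4.0625, -4.046875]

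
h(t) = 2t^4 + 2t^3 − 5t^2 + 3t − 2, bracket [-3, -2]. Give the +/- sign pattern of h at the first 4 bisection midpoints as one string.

+--+

h(-2.5) = 6.125 > 0, so the root lies in [-2.5, -2]
h(-2.25) = -5.585938 < 0, so the root lies in [-2.5, -2.25]
h(-2.375) = -0.487793 < 0, so the root lies in [-2.5, -2.375]
h(-2.4375) = 2.6167 > 0, so the root lies in [-2.4375, -2.375]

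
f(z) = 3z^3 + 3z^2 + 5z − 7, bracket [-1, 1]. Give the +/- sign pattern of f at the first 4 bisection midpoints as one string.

midpoint 0: f = -7 < 0 → [0, 1]
midpoint 0.5: f = -3.375 < 0 → [0.5, 1]
midpoint 0.75: f = -0.296875 < 0 → [0.75, 1]
midpoint 0.875: f = 1.6816 > 0 → [0.75, 0.875]

---+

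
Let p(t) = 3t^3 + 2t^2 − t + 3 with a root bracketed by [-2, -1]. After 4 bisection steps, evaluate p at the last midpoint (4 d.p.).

-0.3411

midpoint -1.5: p = -1.125 < 0 → [-1.5, -1]
midpoint -1.25: p = 1.515625 > 0 → [-1.5, -1.25]
midpoint -1.375: p = 0.357422 > 0 → [-1.5, -1.375]
midpoint -1.4375: p = -0.3411 < 0 → [-1.4375, -1.375]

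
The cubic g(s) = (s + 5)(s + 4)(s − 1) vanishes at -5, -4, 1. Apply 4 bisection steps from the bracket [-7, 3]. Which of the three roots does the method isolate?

1

midpoint -2: g = -18 < 0 → [-2, 3]
midpoint 0.5: g = -12.375 < 0 → [0.5, 3]
midpoint 1.75: g = 29.109375 > 0 → [0.5, 1.75]
midpoint 1.125: g = 3.9238 > 0 → [0.5, 1.125]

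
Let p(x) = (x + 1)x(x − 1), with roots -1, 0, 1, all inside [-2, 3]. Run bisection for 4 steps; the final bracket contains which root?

p(0.5) = -0.375 < 0, so the root lies in [0.5, 3]
p(1.75) = 3.609375 > 0, so the root lies in [0.5, 1.75]
p(1.125) = 0.298828 > 0, so the root lies in [0.5, 1.125]
p(0.8125) = -0.2761 < 0, so the root lies in [0.8125, 1.125]

1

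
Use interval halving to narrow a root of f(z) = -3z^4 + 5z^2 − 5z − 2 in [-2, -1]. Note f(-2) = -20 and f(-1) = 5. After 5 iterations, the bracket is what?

f(-1.5) = 1.5625 > 0, so the root lies in [-2, -1.5]
f(-1.75) = -6.074219 < 0, so the root lies in [-1.75, -1.5]
f(-1.625) = -1.590576 < 0, so the root lies in [-1.625, -1.5]
f(-1.5625) = 0.1381 > 0, so the root lies in [-1.625, -1.5625]
f(-1.59375) = -0.6865 < 0, so the root lies in [-1.59375, -1.5625]

[-1.59375, -1.5625]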